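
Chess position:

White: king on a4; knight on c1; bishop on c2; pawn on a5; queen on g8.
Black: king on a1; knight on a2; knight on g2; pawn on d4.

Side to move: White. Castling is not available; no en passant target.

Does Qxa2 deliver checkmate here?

After Qxa2: black king on a1; in check: yes, from the white queen on a2.
King squares — b1: attacked by Qa2; a2: attacked by Nc1; b2: attacked by Qa2.
Black has no legal moves → checkmate.

yes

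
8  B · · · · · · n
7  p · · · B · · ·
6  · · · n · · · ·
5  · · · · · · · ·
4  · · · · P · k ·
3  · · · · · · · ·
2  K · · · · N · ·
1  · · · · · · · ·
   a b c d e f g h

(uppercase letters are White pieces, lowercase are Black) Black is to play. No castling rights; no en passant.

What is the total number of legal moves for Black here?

4

Black to move; king on g4.
In check: yes, from the white knight on f2.
Legal moves: Kh5, Kf4, Kg3, Kf3.
Count: 4.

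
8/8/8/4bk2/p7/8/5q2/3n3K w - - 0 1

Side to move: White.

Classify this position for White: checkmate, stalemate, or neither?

White to move; white king on h1.
In check: no.
King squares — g1: attacked by Qf2; g2: attacked by Qf2; h2: attacked by Qf2.
Legal moves for White: none.
Not in check and no legal moves → stalemate.

stalemate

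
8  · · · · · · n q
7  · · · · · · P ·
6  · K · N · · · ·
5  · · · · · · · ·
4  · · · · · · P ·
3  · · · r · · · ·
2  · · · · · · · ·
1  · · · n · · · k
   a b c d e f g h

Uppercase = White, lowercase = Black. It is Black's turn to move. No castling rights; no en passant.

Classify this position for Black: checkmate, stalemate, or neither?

Black to move; black king on h1.
In check: no.
Legal moves for Black include: Qh7, Qxg7, Qh6, Qh5, Qh4, Qh3, Qh2, Ne7, Nh6, Nf6, Rxd6+, Rd5, Rd4, Rh3, Rg3, Rf3, Re3, Rc3, ... (list truncated; more exist).
Black has legal moves and is not in check → neither.

neither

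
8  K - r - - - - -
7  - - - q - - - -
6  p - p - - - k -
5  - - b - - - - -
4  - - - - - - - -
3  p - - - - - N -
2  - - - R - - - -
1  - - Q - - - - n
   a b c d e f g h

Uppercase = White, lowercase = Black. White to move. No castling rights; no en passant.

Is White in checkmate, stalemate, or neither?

checkmate

White to move; white king on a8.
In check: yes, from the black rook on c8.
King squares — a7: attacked by Bc5; b7: attacked by Qd7; b8: attacked by Rc8.
Legal moves for White: none.
In check with no legal moves → checkmate.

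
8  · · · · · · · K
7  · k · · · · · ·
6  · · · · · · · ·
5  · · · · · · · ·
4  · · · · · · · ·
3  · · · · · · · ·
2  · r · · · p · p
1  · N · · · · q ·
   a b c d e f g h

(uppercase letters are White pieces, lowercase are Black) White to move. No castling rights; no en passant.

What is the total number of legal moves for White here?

4

White to move; king on h8.
In check: no.
Legal moves: Kh7, Nc3, Na3, Nd2.
Count: 4.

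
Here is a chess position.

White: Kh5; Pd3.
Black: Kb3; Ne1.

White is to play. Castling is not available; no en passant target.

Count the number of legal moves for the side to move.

6

White to move; king on h5.
In check: no.
Legal moves: Kh6, Kg6, Kg5, Kh4, Kg4, d4.
Count: 6.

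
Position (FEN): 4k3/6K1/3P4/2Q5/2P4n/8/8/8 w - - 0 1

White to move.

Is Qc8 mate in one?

After Qc8: black king on e8; in check: yes, from the white queen on c8.
King squares — d7: attacked by Qc8; e7: attacked by Pd6; f7: attacked by Kg7; d8: attacked by Qc8; f8: attacked by Kg7.
Black has no legal moves → checkmate.

yes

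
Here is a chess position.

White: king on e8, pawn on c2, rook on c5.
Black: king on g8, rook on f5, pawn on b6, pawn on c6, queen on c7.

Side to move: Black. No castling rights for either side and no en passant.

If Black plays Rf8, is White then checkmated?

yes

After Rf8: white king on e8; in check: yes, from the black rook on f8.
King squares — d7: attacked by Qc7; e7: attacked by Qc7; f7: attacked by Qc7; d8: attacked by Qc7; f8: attacked by Kg8.
White has no legal moves → checkmate.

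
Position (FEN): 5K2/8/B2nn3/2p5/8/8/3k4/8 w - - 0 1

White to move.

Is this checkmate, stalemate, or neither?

neither

White to move; white king on f8.
In check: yes, from the black knight on e6.
King squares — e7: available; f7: attacked by Nd6; g7: attacked by Ne6; e8: attacked by Nd6; g8: available.
Legal moves for White: Kg8, Ke7.
White is in check but has 2 legal moves → neither.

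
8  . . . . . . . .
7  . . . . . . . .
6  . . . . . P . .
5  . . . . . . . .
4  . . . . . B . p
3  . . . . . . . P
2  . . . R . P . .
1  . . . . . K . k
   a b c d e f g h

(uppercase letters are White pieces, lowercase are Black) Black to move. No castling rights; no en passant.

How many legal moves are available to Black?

Black to move; king on h1.
In check: no.
Legal moves: none.
Count: 0.

0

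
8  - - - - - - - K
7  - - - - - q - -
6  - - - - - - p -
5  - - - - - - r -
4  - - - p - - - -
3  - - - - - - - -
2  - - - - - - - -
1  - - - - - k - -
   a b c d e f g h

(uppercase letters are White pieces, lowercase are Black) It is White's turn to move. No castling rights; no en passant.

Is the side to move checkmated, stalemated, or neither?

White to move; white king on h8.
In check: no.
King squares — g7: attacked by Qf7; h7: attacked by Qf7; g8: attacked by Qf7.
Legal moves for White: none.
Not in check and no legal moves → stalemate.

stalemate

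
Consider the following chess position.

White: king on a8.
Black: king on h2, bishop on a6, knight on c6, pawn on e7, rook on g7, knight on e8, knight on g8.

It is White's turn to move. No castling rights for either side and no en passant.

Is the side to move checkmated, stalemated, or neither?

stalemate

White to move; white king on a8.
In check: no.
King squares — a7: attacked by Nc6; b7: attacked by Ba6; b8: attacked by Nc6.
Legal moves for White: none.
Not in check and no legal moves → stalemate.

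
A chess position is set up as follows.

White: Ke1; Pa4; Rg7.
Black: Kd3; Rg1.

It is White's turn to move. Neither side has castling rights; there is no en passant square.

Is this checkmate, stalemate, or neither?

White to move; white king on e1.
In check: yes, from the black rook on g1.
Legal moves for White: Kf2, Rxg1.
White is in check but has 2 legal moves → neither.

neither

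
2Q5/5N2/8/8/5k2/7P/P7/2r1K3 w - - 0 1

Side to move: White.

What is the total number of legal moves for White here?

4

White to move; king on e1.
In check: yes, from the black rook on c1.
Legal moves: Kf2, Ke2, Kd2, Qxc1+.
Count: 4.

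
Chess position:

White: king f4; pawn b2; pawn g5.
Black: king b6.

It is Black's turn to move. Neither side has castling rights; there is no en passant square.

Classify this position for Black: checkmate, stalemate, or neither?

Black to move; black king on b6.
In check: no.
Legal moves for Black: Kc7, Kb7, Ka7, Kc6, Ka6, Kc5, Kb5, Ka5.
Black has 8 legal moves and is not in check → neither.

neither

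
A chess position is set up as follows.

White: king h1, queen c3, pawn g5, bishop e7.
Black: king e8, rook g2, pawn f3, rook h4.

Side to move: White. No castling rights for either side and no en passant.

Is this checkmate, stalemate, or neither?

checkmate

White to move; white king on h1.
In check: yes, from the black rook on h4.
King squares — g1: attacked by Rg2; g2: attacked by Pf3; h2: attacked by Rg2.
Legal moves for White: none.
In check with no legal moves → checkmate.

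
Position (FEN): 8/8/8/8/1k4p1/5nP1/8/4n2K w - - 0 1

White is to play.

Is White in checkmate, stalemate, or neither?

White to move; white king on h1.
In check: no.
King squares — g1: attacked by Nf3; g2: attacked by Ne1; h2: attacked by Nf3.
Legal moves for White: none.
Not in check and no legal moves → stalemate.

stalemate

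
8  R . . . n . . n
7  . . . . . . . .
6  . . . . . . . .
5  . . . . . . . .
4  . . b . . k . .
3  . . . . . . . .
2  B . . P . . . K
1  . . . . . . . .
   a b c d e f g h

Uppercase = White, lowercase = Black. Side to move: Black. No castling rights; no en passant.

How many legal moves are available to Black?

23

Black to move; king on f4.
In check: no.
Legal moves: Nf7, Ng6, Ng7, Nc7, Nf6, Nd6, Kg5, Kf5, Ke5, Kg4, Ke4, Kf3, Bg8, Bf7, Be6, Ba6, Bd5, Bb5, Bd3, Bb3, Be2, Bxa2, Bf1.
Count: 23.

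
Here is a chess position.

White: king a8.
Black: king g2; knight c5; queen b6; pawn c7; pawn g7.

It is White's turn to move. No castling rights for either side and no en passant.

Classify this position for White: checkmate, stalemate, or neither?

stalemate

White to move; white king on a8.
In check: no.
King squares — a7: attacked by Qb6; b7: attacked by Nc5; b8: attacked by Qb6.
Legal moves for White: none.
Not in check and no legal moves → stalemate.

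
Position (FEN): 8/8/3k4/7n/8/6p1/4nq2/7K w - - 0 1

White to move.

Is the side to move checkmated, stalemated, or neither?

White to move; white king on h1.
In check: no.
King squares — g1: attacked by Ne2; g2: attacked by Qf2; h2: attacked by Qf2.
Legal moves for White: none.
Not in check and no legal moves → stalemate.

stalemate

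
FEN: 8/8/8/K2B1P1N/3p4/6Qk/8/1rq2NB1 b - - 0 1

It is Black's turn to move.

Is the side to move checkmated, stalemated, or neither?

Black to move; black king on h3.
In check: yes, from the white queen on g3.
King squares — g2: attacked by Qg3; h2: attacked by Nf1; g3: attacked by Nf1; g4: attacked by Qg3; h4: attacked by Qg3.
Legal moves for Black: none.
In check with no legal moves → checkmate.

checkmate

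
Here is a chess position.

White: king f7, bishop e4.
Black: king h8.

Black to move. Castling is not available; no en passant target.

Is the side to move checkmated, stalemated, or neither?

Black to move; black king on h8.
In check: no.
King squares — g7: attacked by Kf7; h7: attacked by Be4; g8: attacked by Kf7.
Legal moves for Black: none.
Not in check and no legal moves → stalemate.

stalemate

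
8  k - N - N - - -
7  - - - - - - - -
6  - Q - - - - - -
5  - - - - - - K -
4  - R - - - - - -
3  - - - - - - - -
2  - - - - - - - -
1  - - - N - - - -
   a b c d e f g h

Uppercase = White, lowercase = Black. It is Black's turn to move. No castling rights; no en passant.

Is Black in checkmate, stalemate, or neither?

stalemate

Black to move; black king on a8.
In check: no.
King squares — a7: attacked by Qb6; b7: attacked by Qb6; b8: attacked by Qb6.
Legal moves for Black: none.
Not in check and no legal moves → stalemate.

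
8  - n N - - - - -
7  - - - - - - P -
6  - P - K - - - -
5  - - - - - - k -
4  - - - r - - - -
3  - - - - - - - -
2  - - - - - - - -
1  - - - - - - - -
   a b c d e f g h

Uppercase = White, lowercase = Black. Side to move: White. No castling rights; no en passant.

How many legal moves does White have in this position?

5

White to move; king on d6.
In check: yes, from the black rook on d4.
Legal moves: Ke7, Kc7, Ke6, Ke5, Kc5.
Count: 5.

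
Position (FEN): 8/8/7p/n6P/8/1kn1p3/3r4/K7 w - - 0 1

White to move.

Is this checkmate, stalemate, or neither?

White to move; white king on a1.
In check: no.
King squares — b1: attacked by Nc3; a2: attacked by Rd2; b2: attacked by Rd2.
Legal moves for White: none.
Not in check and no legal moves → stalemate.

stalemate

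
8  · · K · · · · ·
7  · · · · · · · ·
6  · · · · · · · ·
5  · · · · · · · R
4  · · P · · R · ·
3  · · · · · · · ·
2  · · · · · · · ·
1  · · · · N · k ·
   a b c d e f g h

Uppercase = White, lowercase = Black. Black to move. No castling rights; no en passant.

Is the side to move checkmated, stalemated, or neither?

Black to move; black king on g1.
In check: no.
King squares — f1: attacked by Rf4; h1: attacked by Rh5; f2: attacked by Rf4; g2: attacked by Ne1; h2: attacked by Rh5.
Legal moves for Black: none.
Not in check and no legal moves → stalemate.

stalemate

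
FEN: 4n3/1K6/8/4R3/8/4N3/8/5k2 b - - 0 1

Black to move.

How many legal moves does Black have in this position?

Black to move; king on f1.
In check: yes, from the white knight on e3.
Legal moves: Kf2, Ke2, Kg1, Ke1.
Count: 4.

4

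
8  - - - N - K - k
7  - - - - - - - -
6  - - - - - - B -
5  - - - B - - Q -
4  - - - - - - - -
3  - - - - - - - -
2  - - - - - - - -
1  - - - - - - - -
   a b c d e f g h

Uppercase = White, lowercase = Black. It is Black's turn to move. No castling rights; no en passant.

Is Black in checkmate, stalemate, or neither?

stalemate

Black to move; black king on h8.
In check: no.
King squares — g7: attacked by Kf8; h7: attacked by Bg6; g8: attacked by Bd5.
Legal moves for Black: none.
Not in check and no legal moves → stalemate.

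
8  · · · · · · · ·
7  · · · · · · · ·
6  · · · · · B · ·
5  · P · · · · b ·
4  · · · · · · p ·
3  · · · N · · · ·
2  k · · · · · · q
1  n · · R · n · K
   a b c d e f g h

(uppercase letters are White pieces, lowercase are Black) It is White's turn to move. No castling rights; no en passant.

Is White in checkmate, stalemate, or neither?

White to move; white king on h1.
In check: yes, from the black queen on h2.
King squares — g1: attacked by Qh2; g2: attacked by Qh2; h2: attacked by Nf1.
Legal moves for White: none.
In check with no legal moves → checkmate.

checkmate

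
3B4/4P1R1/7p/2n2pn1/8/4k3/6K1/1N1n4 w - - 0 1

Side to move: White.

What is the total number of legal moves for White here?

20

White to move; king on g2.
In check: no.
Legal moves: Bc7, Bb6, Ba5, Rg8, Rh7, Rf7, Rg6, Rxg5, Kg3, Kh2, Kh1, Kg1, Kf1, Nc3, Na3, Nd2, e8=Q+, e8=R+, e8=B, e8=N.
Count: 20.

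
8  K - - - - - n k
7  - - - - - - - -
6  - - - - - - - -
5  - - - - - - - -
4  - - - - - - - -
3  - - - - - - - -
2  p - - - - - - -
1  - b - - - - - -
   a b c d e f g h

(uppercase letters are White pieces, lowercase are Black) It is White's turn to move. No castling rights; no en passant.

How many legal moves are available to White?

3

White to move; king on a8.
In check: no.
Legal moves: Kb8, Kb7, Ka7.
Count: 3.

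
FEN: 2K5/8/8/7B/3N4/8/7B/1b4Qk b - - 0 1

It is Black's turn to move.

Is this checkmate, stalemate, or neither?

Black to move; black king on h1.
In check: yes, from the white queen on g1.
King squares — g1: attacked by Bh2; g2: attacked by Qg1; h2: attacked by Qg1.
Legal moves for Black: none.
In check with no legal moves → checkmate.

checkmate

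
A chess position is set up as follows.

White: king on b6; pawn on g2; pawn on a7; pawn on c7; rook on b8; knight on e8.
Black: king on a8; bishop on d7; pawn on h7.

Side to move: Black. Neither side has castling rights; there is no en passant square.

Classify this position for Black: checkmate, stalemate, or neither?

Black to move; black king on a8.
In check: yes, from the white rook on b8.
King squares — a7: attacked by Kb6; b7: attacked by Kb6; b8: attacked by Pa7.
Legal moves for Black: none.
In check with no legal moves → checkmate.

checkmate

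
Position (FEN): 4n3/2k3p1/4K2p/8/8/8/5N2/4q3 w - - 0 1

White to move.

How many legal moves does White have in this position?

White to move; king on e6.
In check: yes, from the black queen on e1.
Legal moves: Kf7, Kf5, Kd5, Ne4.
Count: 4.

4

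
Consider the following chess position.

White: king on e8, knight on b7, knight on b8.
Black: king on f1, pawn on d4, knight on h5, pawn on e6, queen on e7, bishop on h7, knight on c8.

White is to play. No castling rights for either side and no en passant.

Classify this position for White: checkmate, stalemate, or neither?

checkmate

White to move; white king on e8.
In check: yes, from the black queen on e7.
King squares — d7: attacked by Qe7; e7: attacked by Nc8; f7: attacked by Qe7; d8: attacked by Qe7; f8: attacked by Qe7.
Legal moves for White: none.
In check with no legal moves → checkmate.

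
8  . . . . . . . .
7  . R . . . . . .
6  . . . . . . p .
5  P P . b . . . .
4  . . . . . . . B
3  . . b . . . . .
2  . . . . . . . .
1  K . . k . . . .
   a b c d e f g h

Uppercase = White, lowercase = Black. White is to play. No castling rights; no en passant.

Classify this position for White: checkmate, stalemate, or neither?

White to move; white king on a1.
In check: yes, from the black bishop on c3.
King squares — b1: available; a2: attacked by Bd5; b2: attacked by Bc3.
Legal moves for White: Kb1.
White is in check but has 1 legal move → neither.

neither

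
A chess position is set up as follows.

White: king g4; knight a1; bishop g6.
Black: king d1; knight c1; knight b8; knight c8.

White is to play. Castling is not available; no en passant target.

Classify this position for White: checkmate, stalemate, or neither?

neither

White to move; white king on g4.
In check: no.
Legal moves for White include: Be8, Bh7, Bf7, Bh5, Bf5, Be4, Bd3, Bc2+, Bb1, Kh5, Kg5, Kf5, Kh4, Kf4, Kh3, Kg3, Kf3, Nb3, ... (list truncated; more exist).
White has legal moves and is not in check → neither.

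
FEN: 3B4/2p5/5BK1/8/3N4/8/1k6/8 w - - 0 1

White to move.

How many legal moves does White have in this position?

23

White to move; king on g6.
In check: no.
Legal moves: Bde7, Bxc7, Kh7, Kg7, Kf7, Kh6, Kh5, Kg5, Kf5, Bh8, Bg7, Bfe7, Bg5, Be5, Bh4, Ne6+, Nc6+, Nf5+, Nb5+, Nf3+, Nb3+, Ne2+, Nc2+.
Count: 23.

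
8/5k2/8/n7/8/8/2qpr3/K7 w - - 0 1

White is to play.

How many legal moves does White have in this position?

0

White to move; king on a1.
In check: no.
Legal moves: none.
Count: 0.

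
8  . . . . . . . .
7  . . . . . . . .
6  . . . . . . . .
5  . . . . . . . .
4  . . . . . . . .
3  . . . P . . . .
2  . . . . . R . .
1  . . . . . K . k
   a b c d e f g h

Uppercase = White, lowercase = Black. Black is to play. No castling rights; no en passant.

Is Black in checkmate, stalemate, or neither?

stalemate

Black to move; black king on h1.
In check: no.
King squares — g1: attacked by Kf1; g2: attacked by Kf1; h2: attacked by Rf2.
Legal moves for Black: none.
Not in check and no legal moves → stalemate.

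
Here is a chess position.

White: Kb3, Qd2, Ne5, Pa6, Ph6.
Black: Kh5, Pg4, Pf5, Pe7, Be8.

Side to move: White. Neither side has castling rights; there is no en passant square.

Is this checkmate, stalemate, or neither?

White to move; white king on b3.
In check: no.
Legal moves for White include: Nf7, Nd7, Ng6, Nc6, Nxg4, Nc4, Nf3, Nd3, Kc4, Kb4, Kc3, Ka3, Kc2, Kb2, Ka2, Qd8, Qd7, Qd6, ... (list truncated; more exist).
White has legal moves and is not in check → neither.

neither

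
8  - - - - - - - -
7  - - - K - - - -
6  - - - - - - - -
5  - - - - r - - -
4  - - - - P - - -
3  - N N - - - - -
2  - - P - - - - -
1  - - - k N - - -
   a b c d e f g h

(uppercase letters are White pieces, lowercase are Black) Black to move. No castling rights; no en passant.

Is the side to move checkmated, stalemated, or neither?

neither

Black to move; black king on d1.
In check: yes, from the white knight on c3.
King squares — c1: attacked by Nb3; e1: available; c2: attacked by Ne1; d2: attacked by Nb3; e2: attacked by Nc3.
Legal moves for Black: Kxe1.
Black is in check but has 1 legal move → neither.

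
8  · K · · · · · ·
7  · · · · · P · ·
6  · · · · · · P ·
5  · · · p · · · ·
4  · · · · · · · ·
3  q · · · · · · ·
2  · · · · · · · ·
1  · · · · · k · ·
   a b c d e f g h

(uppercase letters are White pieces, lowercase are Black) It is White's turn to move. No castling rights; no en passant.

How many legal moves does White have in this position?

White to move; king on b8.
In check: no.
Legal moves: Kc8, Kc7, Kb7, f8=Q+, f8=R+, f8=B, f8=N, g7.
Count: 8.

8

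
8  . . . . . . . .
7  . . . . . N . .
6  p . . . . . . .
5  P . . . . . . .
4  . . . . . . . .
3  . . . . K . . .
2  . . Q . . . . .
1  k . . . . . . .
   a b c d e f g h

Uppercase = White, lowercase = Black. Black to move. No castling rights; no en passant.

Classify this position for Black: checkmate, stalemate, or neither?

Black to move; black king on a1.
In check: no.
King squares — b1: attacked by Qc2; a2: attacked by Qc2; b2: attacked by Qc2.
Legal moves for Black: none.
Not in check and no legal moves → stalemate.

stalemate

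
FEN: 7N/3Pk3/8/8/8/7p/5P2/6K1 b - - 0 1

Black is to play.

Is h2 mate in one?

no

After h2: white king on g1; in check: yes, from the black pawn on h2.
White has 4 legal replies: Kxh2, Kg2, Kh1, Kf1.
In check but a legal move exists → not checkmate.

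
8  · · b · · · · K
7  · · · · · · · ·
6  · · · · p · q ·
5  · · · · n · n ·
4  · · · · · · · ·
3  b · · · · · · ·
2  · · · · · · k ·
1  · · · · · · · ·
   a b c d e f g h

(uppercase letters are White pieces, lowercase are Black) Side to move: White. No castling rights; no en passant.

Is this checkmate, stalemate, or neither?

White to move; white king on h8.
In check: no.
King squares — g7: attacked by Qg6; h7: attacked by Ng5; g8: attacked by Qg6.
Legal moves for White: none.
Not in check and no legal moves → stalemate.

stalemate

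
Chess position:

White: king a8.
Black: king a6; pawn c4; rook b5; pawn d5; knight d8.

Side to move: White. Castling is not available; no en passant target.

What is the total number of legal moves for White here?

0

White to move; king on a8.
In check: no.
Legal moves: none.
Count: 0.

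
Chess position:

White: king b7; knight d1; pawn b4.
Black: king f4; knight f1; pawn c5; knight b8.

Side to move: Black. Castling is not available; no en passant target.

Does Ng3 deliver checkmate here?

After Ng3: white king on b7; in check: no.
White is not in check, so this cannot be checkmate.

no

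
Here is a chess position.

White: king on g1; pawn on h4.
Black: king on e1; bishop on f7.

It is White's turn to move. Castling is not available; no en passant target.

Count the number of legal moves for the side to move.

4

White to move; king on g1.
In check: no.
Legal moves: Kh2, Kg2, Kh1, h5.
Count: 4.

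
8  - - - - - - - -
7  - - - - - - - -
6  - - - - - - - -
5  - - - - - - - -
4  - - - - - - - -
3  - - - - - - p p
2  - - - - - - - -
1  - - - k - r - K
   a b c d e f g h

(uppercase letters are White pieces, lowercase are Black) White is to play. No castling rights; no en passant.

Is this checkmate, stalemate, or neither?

White to move; white king on h1.
In check: yes, from the black rook on f1.
King squares — g1: attacked by Rf1; g2: attacked by Ph3; h2: attacked by Pg3.
Legal moves for White: none.
In check with no legal moves → checkmate.

checkmate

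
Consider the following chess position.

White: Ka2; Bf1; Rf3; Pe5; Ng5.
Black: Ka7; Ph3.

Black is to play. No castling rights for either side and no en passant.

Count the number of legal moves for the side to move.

5

Black to move; king on a7.
In check: no.
Legal moves: Kb8, Ka8, Kb7, Kb6, h2.
Count: 5.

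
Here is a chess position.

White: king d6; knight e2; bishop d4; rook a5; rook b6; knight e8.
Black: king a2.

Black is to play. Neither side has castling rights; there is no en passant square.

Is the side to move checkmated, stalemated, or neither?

checkmate

Black to move; black king on a2.
In check: yes, from the white rook on a5.
King squares — a1: attacked by Bd4; b1: attacked by Rb6; b2: attacked by Bd4; a3: attacked by Ra5; b3: attacked by Rb6.
Legal moves for Black: none.
In check with no legal moves → checkmate.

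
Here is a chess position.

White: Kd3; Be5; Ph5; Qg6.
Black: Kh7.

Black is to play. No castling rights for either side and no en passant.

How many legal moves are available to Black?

0

Black to move; king on h7.
In check: yes, from the white queen on g6.
Legal moves: none.
Count: 0.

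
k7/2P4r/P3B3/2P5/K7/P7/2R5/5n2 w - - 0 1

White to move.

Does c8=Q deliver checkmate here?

no

After c8=Q: black king on a8; in check: yes, from the white queen on c8.
Black has 1 legal reply: Ka7.
In check but a legal move exists → not checkmate.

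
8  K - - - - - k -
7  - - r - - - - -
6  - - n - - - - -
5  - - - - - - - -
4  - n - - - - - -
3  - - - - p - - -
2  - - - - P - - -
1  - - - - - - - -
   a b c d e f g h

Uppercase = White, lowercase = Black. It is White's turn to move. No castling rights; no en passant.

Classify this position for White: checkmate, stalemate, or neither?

White to move; white king on a8.
In check: no.
King squares — a7: attacked by Nc6; b7: attacked by Rc7; b8: attacked by Nc6.
Legal moves for White: none.
Not in check and no legal moves → stalemate.

stalemate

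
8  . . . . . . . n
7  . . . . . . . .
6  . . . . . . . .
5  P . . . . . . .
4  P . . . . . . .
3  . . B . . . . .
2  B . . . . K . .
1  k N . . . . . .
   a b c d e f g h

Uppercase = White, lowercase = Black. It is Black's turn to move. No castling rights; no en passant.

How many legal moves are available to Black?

1

Black to move; king on a1.
In check: yes, from the white bishop on c3.
Legal moves: Kxa2.
Count: 1.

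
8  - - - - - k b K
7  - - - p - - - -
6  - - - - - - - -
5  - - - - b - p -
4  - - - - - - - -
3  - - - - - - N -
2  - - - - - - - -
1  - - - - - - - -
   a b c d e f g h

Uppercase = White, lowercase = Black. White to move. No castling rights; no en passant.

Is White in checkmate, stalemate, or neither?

White to move; white king on h8.
In check: yes, from the black bishop on e5.
King squares — g7: attacked by Be5; h7: attacked by Bg8; g8: attacked by Kf8.
Legal moves for White: none.
In check with no legal moves → checkmate.

checkmate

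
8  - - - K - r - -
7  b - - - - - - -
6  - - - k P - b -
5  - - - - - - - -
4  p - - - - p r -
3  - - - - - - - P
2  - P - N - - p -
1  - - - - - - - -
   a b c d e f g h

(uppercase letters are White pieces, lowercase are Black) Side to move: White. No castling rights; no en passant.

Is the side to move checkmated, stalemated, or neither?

White to move; white king on d8.
In check: yes, from the black rook on f8.
King squares — c7: attacked by Kd6; d7: attacked by Kd6; e7: attacked by Kd6; c8: attacked by Rf8; e8: attacked by Bg6.
Legal moves for White: none.
In check with no legal moves → checkmate.

checkmate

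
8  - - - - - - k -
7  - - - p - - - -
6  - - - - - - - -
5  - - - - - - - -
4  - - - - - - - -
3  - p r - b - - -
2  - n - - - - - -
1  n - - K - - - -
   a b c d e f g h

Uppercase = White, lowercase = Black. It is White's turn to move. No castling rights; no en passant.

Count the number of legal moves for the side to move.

White to move; king on d1.
In check: yes, from the black knight on b2.
Legal moves: Ke2, Ke1.
Count: 2.

2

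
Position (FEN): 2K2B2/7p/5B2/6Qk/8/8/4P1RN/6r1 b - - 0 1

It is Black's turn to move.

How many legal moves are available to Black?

Black to move; king on h5.
In check: yes, from the white queen on g5.
Legal moves: none.
Count: 0.

0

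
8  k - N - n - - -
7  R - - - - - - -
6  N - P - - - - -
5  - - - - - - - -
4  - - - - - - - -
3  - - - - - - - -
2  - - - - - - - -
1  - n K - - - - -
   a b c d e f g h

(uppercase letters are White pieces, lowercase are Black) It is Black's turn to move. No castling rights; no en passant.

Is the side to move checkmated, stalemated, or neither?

Black to move; black king on a8.
In check: yes, from the white rook on a7.
King squares — a7: attacked by Nc8; b7: attacked by Pc6; b8: attacked by Na6.
Legal moves for Black: none.
In check with no legal moves → checkmate.

checkmate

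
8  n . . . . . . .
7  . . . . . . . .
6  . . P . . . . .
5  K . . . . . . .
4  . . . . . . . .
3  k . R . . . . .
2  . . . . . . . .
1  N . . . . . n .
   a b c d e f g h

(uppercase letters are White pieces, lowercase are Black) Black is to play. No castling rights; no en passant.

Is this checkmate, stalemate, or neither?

neither

Black to move; black king on a3.
In check: yes, from the white rook on c3.
King squares — a2: available; b2: available; b3: attacked by Na1; a4: attacked by Ka5; b4: attacked by Ka5.
Legal moves for Black: Kb2, Ka2.
Black is in check but has 2 legal moves → neither.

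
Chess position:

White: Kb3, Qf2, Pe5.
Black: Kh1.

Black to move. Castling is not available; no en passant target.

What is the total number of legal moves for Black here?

Black to move; king on h1.
In check: no.
Legal moves: none.
Count: 0.

0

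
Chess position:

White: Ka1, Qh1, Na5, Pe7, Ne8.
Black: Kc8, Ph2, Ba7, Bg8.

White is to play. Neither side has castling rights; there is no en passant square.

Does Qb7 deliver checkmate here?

After Qb7: black king on c8; in check: yes, from the white queen on b7.
King squares — b7: attacked by Na5; c7: attacked by Qb7; d7: attacked by Qb7; b8: attacked by Qb7; d8: attacked by Pe7.
Black has no legal moves → checkmate.

yes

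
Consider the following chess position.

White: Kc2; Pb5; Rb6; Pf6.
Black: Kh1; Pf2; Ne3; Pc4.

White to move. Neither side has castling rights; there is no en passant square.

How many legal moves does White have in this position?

5

White to move; king on c2.
In check: yes, from the black knight on e3.
Legal moves: Kc3, Kd2, Kb2, Kc1, Kb1.
Count: 5.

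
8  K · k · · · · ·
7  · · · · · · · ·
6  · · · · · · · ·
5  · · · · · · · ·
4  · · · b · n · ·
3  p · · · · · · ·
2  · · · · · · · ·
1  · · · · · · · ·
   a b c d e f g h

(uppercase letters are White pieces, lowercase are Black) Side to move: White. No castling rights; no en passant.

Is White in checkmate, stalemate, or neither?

White to move; white king on a8.
In check: no.
King squares — a7: attacked by Bd4; b7: attacked by Kc8; b8: attacked by Kc8.
Legal moves for White: none.
Not in check and no legal moves → stalemate.

stalemate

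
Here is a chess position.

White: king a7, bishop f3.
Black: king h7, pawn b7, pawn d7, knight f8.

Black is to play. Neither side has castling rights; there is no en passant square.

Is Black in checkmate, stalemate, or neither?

neither

Black to move; black king on h7.
In check: no.
Legal moves for Black: Ng6, Ne6, Kh8, Kg8, Kg7, Kh6, Kg6, d6, b6, d5, b5.
Black has 11 legal moves and is not in check → neither.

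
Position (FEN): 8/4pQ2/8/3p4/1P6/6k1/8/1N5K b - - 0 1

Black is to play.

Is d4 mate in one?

no

After d4: white king on h1; in check: no.
White is not in check, so this cannot be checkmate.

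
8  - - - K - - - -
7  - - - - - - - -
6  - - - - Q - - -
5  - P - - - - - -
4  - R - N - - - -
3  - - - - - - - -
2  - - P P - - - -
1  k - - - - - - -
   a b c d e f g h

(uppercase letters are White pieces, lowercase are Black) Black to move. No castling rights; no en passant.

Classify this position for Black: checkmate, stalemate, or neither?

Black to move; black king on a1.
In check: no.
King squares — b1: attacked by Rb4; a2: attacked by Qe6; b2: attacked by Rb4.
Legal moves for Black: none.
Not in check and no legal moves → stalemate.

stalemate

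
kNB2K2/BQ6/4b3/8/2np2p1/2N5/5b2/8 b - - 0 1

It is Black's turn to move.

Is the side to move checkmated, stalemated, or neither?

Black to move; black king on a8.
In check: yes, from the white queen on b7.
King squares — a7: attacked by Qb7; b7: attacked by Bc8; b8: attacked by Ba7.
Legal moves for Black: none.
In check with no legal moves → checkmate.

checkmate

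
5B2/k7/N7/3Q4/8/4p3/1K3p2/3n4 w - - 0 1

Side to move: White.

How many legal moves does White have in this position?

White to move; king on b2.
In check: yes, from the black knight on d1.
Legal moves: Kb3, Ka3, Kc2, Ka2, Kc1, Kb1, Ka1, Qxd1.
Count: 8.

8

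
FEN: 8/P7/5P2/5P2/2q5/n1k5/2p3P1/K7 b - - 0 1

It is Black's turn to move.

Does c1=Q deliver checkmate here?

After c1=Q: white king on a1; in check: yes, from the black queen on c1.
King squares — b1: attacked by Qc1; a2: attacked by Qc4; b2: attacked by Qc1.
White has no legal moves → checkmate.

yes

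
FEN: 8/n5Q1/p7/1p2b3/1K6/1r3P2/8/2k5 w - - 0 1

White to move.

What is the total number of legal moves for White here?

White to move; king on b4.
In check: yes, from the black rook on b3.
Legal moves: Kc5, Ka5, Kxb3.
Count: 3.

3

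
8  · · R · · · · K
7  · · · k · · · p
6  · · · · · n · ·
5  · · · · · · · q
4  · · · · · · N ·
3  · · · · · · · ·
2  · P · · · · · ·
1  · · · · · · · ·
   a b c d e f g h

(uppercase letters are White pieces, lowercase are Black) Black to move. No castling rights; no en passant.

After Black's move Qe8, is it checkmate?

After Qe8: white king on h8; in check: yes, from the black queen on e8.
White has 2 legal replies: Kg7, Rxe8.
In check but a legal move exists → not checkmate.

no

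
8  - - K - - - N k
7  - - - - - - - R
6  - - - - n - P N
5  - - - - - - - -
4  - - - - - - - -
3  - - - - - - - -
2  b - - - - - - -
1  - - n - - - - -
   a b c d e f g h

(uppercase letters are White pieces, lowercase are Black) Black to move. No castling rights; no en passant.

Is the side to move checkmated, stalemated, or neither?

checkmate

Black to move; black king on h8.
In check: yes, from the white rook on h7.
King squares — g7: attacked by Rh7; h7: attacked by Pg6; g8: attacked by Nh6.
Legal moves for Black: none.
In check with no legal moves → checkmate.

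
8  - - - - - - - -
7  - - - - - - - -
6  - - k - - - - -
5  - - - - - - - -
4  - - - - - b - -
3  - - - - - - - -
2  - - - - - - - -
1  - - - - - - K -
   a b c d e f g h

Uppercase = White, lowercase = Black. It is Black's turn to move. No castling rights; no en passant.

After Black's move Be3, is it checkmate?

After Be3: white king on g1; in check: yes, from the black bishop on e3.
White has 4 legal replies: Kh2, Kg2, Kh1, Kf1.
In check but a legal move exists → not checkmate.

no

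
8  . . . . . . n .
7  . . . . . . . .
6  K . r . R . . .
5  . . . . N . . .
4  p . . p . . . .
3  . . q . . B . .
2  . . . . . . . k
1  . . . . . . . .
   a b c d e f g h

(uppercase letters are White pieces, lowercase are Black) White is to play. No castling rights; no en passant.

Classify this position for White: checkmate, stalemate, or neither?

White to move; white king on a6.
In check: yes, from the black rook on c6.
Legal moves for White: Kb7, Ka7, Kb5, Rxc6, Nxc6, Bxc6.
White is in check but has 6 legal moves → neither.

neither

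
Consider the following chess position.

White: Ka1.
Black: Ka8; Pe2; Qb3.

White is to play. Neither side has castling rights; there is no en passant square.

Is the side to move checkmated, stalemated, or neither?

stalemate

White to move; white king on a1.
In check: no.
King squares — b1: attacked by Qb3; a2: attacked by Qb3; b2: attacked by Qb3.
Legal moves for White: none.
Not in check and no legal moves → stalemate.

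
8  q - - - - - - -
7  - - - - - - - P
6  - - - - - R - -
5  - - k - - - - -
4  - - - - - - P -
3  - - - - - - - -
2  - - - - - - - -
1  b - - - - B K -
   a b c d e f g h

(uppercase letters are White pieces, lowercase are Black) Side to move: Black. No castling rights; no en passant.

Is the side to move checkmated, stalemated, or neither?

neither

Black to move; black king on c5.
In check: no.
Legal moves for Black include: Qh8, Qg8, Qf8, Qe8, Qd8, Qc8, Qb8, Qb7, Qa7, Qc6, Qa6, Qd5, Qa5, Qe4, Qa4, Qf3, Qa3, Qg2+, ... (list truncated; more exist).
Black has legal moves and is not in check → neither.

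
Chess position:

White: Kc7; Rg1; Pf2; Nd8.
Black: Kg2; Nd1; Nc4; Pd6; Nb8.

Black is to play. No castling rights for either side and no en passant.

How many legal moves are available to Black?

Black to move; king on g2.
In check: yes, from the white rook on g1.
Legal moves: Kh3, Kf3, Kh2, Kxf2, Kxg1.
Count: 5.

5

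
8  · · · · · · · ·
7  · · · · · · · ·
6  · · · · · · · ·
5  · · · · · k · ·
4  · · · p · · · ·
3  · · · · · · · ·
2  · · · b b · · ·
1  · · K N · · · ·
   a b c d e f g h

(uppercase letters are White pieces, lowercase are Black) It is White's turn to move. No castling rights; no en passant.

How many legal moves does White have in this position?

4

White to move; king on c1.
In check: yes, from the black bishop on d2.
Legal moves: Kxd2, Kc2, Kb2, Kb1.
Count: 4.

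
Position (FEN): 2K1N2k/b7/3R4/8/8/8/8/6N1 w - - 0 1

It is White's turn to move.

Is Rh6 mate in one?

no

After Rh6: black king on h8; in check: yes, from the white rook on h6.
Black has 1 legal reply: Kg8.
In check but a legal move exists → not checkmate.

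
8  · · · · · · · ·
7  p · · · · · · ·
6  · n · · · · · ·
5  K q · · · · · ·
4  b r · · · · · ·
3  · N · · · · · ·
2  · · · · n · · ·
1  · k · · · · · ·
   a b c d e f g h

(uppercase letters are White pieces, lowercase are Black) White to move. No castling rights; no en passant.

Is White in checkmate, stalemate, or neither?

White to move; white king on a5.
In check: yes, from the black queen on b5.
King squares — a4: attacked by Rb4; b4: attacked by Qb5; b5: attacked by Ba4; a6: attacked by Qb5; b6: attacked by Qb5.
Legal moves for White: none.
In check with no legal moves → checkmate.

checkmate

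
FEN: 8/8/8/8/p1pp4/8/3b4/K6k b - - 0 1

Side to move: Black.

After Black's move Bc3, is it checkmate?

no

After Bc3: white king on a1; in check: yes, from the black bishop on c3.
White has 2 legal replies: Ka2, Kb1.
In check but a legal move exists → not checkmate.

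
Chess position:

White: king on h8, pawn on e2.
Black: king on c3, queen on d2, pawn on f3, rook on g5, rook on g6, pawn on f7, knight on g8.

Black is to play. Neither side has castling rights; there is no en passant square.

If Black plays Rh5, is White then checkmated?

After Rh5: white king on h8; in check: yes, from the black rook on h5.
King squares — g7: attacked by Rg6; h7: attacked by Rh5; g8: attacked by Rg6.
White has no legal moves → checkmate.

yes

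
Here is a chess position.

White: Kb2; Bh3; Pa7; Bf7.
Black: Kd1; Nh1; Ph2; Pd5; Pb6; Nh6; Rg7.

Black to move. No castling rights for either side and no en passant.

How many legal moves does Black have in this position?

Black to move; king on d1.
In check: no.
Legal moves: Rg8, Rh7, Rxf7, Rg6, Rg5, Rg4, Rg3, Rg2+, Rg1, Ng8, Nxf7, Nf5, Ng4, Ng3, Nf2, Ke2, Kd2, Ke1, b5, d4.
Count: 20.

20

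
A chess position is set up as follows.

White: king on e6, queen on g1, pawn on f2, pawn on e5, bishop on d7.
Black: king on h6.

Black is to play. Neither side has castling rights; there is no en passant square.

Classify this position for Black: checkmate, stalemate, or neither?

Black to move; black king on h6.
In check: no.
Legal moves for Black: Kh7, Kh5.
Black has 2 legal moves and is not in check → neither.

neither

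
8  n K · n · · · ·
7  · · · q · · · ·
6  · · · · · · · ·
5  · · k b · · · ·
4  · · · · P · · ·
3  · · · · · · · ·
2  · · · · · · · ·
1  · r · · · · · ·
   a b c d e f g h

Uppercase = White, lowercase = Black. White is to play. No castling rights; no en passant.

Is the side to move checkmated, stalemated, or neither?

White to move; white king on b8.
In check: yes, from the black rook on b1.
King squares — a7: attacked by Qd7; b7: attacked by Rb1; c7: attacked by Qd7; a8: attacked by Bd5; c8: attacked by Qd7.
Legal moves for White: none.
In check with no legal moves → checkmate.

checkmate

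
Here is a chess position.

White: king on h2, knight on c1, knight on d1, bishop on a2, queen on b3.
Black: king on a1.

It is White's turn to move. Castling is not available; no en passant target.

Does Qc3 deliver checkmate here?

After Qc3: black king on a1; in check: yes, from the white queen on c3.
King squares — b1: attacked by Ba2; a2: attacked by Nc1; b2: attacked by Nd1.
Black has no legal moves → checkmate.

yes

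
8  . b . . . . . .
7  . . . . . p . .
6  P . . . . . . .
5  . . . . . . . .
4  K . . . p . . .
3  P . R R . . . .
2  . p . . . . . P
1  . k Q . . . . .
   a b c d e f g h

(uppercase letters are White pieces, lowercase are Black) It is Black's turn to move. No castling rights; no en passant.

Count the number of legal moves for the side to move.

5

Black to move; king on b1.
In check: yes, from the white queen on c1.
Legal moves: Ka2, bxc1=Q, bxc1=R, bxc1=B, bxc1=N.
Count: 5.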